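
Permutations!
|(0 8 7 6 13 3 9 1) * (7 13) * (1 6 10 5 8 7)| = 10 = |(0 7 10 5 8 13 3 9 6 1)|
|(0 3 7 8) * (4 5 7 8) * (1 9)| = |(0 3 8)(1 9)(4 5 7)| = 6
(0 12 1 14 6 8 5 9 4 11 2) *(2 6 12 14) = (0 14 12 1 2)(4 11 6 8 5 9) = [14, 2, 0, 3, 11, 9, 8, 7, 5, 4, 10, 6, 1, 13, 12]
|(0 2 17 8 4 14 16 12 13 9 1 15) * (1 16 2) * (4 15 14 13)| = 35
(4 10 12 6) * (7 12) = (4 10 7 12 6) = [0, 1, 2, 3, 10, 5, 4, 12, 8, 9, 7, 11, 6]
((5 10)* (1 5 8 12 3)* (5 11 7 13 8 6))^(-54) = (1 7 8 3 11 13 12)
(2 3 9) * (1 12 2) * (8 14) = (1 12 2 3 9)(8 14) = [0, 12, 3, 9, 4, 5, 6, 7, 14, 1, 10, 11, 2, 13, 8]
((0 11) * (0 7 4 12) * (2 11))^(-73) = (0 12 4 7 11 2)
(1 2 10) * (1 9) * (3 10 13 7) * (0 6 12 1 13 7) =[6, 2, 7, 10, 4, 5, 12, 3, 8, 13, 9, 11, 1, 0] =(0 6 12 1 2 7 3 10 9 13)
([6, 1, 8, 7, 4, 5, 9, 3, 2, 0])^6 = (9)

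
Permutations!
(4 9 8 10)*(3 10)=[0, 1, 2, 10, 9, 5, 6, 7, 3, 8, 4]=(3 10 4 9 8)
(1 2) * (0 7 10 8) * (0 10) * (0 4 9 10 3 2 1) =[7, 1, 0, 2, 9, 5, 6, 4, 3, 10, 8] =(0 7 4 9 10 8 3 2)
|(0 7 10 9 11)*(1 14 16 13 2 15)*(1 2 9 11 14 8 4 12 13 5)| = 36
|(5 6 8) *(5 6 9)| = |(5 9)(6 8)| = 2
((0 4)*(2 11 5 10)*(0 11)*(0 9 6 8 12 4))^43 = (2 5 4 8 9 10 11 12 6)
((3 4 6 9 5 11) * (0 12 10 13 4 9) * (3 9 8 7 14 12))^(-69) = (0 3 8 7 14 12 10 13 4 6)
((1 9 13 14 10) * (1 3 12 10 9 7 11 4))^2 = (1 11)(3 10 12)(4 7)(9 14 13)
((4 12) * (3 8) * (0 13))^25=(0 13)(3 8)(4 12)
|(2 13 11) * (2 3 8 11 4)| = 3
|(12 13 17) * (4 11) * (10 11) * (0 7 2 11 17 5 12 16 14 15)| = 30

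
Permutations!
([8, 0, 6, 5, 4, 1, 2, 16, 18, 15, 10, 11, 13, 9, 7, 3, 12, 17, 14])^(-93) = [5, 3, 6, 9, 4, 15, 2, 18, 1, 12, 10, 11, 7, 16, 8, 13, 14, 17, 0]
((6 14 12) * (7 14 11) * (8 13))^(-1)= ((6 11 7 14 12)(8 13))^(-1)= (6 12 14 7 11)(8 13)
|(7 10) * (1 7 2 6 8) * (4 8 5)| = 8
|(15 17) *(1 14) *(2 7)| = 2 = |(1 14)(2 7)(15 17)|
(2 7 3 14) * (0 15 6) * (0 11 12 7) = (0 15 6 11 12 7 3 14 2) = [15, 1, 0, 14, 4, 5, 11, 3, 8, 9, 10, 12, 7, 13, 2, 6]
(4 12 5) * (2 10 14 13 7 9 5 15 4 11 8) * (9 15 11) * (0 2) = [2, 1, 10, 3, 12, 9, 6, 15, 0, 5, 14, 8, 11, 7, 13, 4] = (0 2 10 14 13 7 15 4 12 11 8)(5 9)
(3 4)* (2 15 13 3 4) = [0, 1, 15, 2, 4, 5, 6, 7, 8, 9, 10, 11, 12, 3, 14, 13] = (2 15 13 3)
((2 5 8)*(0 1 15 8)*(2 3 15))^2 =(0 2)(1 5)(3 8 15)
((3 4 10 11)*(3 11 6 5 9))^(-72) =(11) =((11)(3 4 10 6 5 9))^(-72)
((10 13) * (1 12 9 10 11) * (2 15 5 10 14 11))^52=(1 9 11 12 14)(2 5 13 15 10)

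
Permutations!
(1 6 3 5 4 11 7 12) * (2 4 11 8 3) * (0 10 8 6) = (0 10 8 3 5 11 7 12 1)(2 4 6) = [10, 0, 4, 5, 6, 11, 2, 12, 3, 9, 8, 7, 1]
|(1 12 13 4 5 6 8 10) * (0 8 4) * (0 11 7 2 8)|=24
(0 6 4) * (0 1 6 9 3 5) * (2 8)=[9, 6, 8, 5, 1, 0, 4, 7, 2, 3]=(0 9 3 5)(1 6 4)(2 8)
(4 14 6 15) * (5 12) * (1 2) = (1 2)(4 14 6 15)(5 12) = [0, 2, 1, 3, 14, 12, 15, 7, 8, 9, 10, 11, 5, 13, 6, 4]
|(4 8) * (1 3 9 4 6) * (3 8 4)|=6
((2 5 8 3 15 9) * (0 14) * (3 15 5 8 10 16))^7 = (0 14)(2 9 15 8)(3 16 10 5)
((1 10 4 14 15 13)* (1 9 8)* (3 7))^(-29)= ((1 10 4 14 15 13 9 8)(3 7))^(-29)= (1 14 9 10 15 8 4 13)(3 7)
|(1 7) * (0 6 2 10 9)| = |(0 6 2 10 9)(1 7)| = 10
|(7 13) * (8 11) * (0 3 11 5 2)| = 6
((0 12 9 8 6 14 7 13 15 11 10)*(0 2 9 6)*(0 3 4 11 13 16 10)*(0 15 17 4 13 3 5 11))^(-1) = ((0 12 6 14 7 16 10 2 9 8 5 11 15 3 13 17 4))^(-1) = (0 4 17 13 3 15 11 5 8 9 2 10 16 7 14 6 12)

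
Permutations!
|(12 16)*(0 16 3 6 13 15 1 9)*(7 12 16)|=|(16)(0 7 12 3 6 13 15 1 9)|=9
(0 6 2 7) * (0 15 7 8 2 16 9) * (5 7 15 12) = (0 6 16 9)(2 8)(5 7 12) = [6, 1, 8, 3, 4, 7, 16, 12, 2, 0, 10, 11, 5, 13, 14, 15, 9]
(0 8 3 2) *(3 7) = [8, 1, 0, 2, 4, 5, 6, 3, 7] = (0 8 7 3 2)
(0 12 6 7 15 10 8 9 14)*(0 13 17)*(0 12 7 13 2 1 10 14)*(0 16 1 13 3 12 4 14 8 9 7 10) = (0 10 9 16 1)(2 13 17 4 14)(3 12 6)(7 15 8) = [10, 0, 13, 12, 14, 5, 3, 15, 7, 16, 9, 11, 6, 17, 2, 8, 1, 4]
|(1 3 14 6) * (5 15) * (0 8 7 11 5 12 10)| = |(0 8 7 11 5 15 12 10)(1 3 14 6)| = 8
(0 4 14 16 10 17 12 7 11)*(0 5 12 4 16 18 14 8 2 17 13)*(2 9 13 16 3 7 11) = [3, 1, 17, 7, 8, 12, 6, 2, 9, 13, 16, 5, 11, 0, 18, 15, 10, 4, 14] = (0 3 7 2 17 4 8 9 13)(5 12 11)(10 16)(14 18)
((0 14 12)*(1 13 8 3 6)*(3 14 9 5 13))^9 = (0 5 8 12 9 13 14)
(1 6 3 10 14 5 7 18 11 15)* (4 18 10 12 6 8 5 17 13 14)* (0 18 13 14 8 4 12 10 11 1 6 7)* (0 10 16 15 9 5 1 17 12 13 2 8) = (0 18 17 14 12 7 11 9 5 10 13)(1 4 2 8)(3 16 15 6) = [18, 4, 8, 16, 2, 10, 3, 11, 1, 5, 13, 9, 7, 0, 12, 6, 15, 14, 17]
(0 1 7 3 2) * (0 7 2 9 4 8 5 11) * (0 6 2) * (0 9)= (0 1 9 4 8 5 11 6 2 7 3)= [1, 9, 7, 0, 8, 11, 2, 3, 5, 4, 10, 6]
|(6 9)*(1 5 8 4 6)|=|(1 5 8 4 6 9)|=6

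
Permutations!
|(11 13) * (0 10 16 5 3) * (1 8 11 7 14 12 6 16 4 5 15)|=|(0 10 4 5 3)(1 8 11 13 7 14 12 6 16 15)|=10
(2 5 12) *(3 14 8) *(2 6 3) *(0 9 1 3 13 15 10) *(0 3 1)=[9, 1, 5, 14, 4, 12, 13, 7, 2, 0, 3, 11, 6, 15, 8, 10]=(0 9)(2 5 12 6 13 15 10 3 14 8)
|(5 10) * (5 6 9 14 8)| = 6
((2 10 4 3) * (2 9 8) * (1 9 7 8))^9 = ((1 9)(2 10 4 3 7 8))^9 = (1 9)(2 3)(4 8)(7 10)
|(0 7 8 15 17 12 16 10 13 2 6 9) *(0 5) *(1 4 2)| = |(0 7 8 15 17 12 16 10 13 1 4 2 6 9 5)| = 15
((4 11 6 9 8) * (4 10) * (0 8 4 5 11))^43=(0 5 9 8 11 4 10 6)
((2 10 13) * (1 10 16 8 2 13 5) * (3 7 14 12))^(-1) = (1 5 10)(2 8 16)(3 12 14 7)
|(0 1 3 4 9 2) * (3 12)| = 7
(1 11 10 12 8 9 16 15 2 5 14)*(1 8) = [0, 11, 5, 3, 4, 14, 6, 7, 9, 16, 12, 10, 1, 13, 8, 2, 15] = (1 11 10 12)(2 5 14 8 9 16 15)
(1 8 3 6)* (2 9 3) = [0, 8, 9, 6, 4, 5, 1, 7, 2, 3] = (1 8 2 9 3 6)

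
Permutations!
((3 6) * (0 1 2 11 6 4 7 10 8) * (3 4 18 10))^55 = (18)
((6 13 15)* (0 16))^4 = (16)(6 13 15)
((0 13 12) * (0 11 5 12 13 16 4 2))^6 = (0 4)(2 16)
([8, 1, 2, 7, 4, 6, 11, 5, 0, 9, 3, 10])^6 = (11)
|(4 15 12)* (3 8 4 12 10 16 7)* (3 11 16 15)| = |(3 8 4)(7 11 16)(10 15)| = 6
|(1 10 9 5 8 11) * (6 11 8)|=|(1 10 9 5 6 11)|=6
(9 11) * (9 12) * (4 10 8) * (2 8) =(2 8 4 10)(9 11 12) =[0, 1, 8, 3, 10, 5, 6, 7, 4, 11, 2, 12, 9]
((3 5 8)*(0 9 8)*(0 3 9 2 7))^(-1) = (0 7 2)(3 5)(8 9) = ((0 2 7)(3 5)(8 9))^(-1)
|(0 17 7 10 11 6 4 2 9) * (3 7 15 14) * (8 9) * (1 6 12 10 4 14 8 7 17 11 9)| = |(0 11 12 10 9)(1 6 14 3 17 15 8)(2 7 4)| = 105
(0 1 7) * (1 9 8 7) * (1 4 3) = (0 9 8 7)(1 4 3) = [9, 4, 2, 1, 3, 5, 6, 0, 7, 8]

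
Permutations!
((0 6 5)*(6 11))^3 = (0 5 6 11)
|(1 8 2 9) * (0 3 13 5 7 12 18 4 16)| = 36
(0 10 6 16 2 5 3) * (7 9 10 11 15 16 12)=(0 11 15 16 2 5 3)(6 12 7 9 10)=[11, 1, 5, 0, 4, 3, 12, 9, 8, 10, 6, 15, 7, 13, 14, 16, 2]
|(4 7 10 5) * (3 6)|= 4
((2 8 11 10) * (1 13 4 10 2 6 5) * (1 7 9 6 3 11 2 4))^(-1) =(1 13)(2 8)(3 10 4 11)(5 6 9 7)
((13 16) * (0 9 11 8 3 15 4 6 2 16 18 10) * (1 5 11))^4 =((0 9 1 5 11 8 3 15 4 6 2 16 13 18 10))^4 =(0 11 4 13 9 8 6 18 1 3 2 10 5 15 16)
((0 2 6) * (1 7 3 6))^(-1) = ((0 2 1 7 3 6))^(-1) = (0 6 3 7 1 2)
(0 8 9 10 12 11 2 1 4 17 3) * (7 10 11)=(0 8 9 11 2 1 4 17 3)(7 10 12)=[8, 4, 1, 0, 17, 5, 6, 10, 9, 11, 12, 2, 7, 13, 14, 15, 16, 3]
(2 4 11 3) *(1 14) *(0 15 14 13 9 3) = (0 15 14 1 13 9 3 2 4 11) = [15, 13, 4, 2, 11, 5, 6, 7, 8, 3, 10, 0, 12, 9, 1, 14]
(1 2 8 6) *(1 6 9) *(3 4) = (1 2 8 9)(3 4) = [0, 2, 8, 4, 3, 5, 6, 7, 9, 1]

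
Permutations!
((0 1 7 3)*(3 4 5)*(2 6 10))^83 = (0 3 5 4 7 1)(2 10 6)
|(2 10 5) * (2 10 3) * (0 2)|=6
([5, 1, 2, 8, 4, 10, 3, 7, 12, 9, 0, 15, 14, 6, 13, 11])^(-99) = (3 14)(6 12)(8 13)(11 15)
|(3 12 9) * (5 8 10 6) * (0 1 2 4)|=|(0 1 2 4)(3 12 9)(5 8 10 6)|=12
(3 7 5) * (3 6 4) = [0, 1, 2, 7, 3, 6, 4, 5] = (3 7 5 6 4)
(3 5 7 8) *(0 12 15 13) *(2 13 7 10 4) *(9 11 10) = (0 12 15 7 8 3 5 9 11 10 4 2 13) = [12, 1, 13, 5, 2, 9, 6, 8, 3, 11, 4, 10, 15, 0, 14, 7]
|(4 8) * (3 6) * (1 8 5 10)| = |(1 8 4 5 10)(3 6)| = 10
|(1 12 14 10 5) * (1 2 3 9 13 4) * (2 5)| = 9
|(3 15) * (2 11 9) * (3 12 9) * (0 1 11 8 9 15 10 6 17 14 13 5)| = 30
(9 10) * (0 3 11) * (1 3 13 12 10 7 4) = (0 13 12 10 9 7 4 1 3 11) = [13, 3, 2, 11, 1, 5, 6, 4, 8, 7, 9, 0, 10, 12]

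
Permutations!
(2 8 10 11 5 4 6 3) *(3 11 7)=(2 8 10 7 3)(4 6 11 5)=[0, 1, 8, 2, 6, 4, 11, 3, 10, 9, 7, 5]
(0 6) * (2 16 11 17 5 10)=[6, 1, 16, 3, 4, 10, 0, 7, 8, 9, 2, 17, 12, 13, 14, 15, 11, 5]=(0 6)(2 16 11 17 5 10)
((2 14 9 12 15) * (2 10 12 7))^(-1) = ((2 14 9 7)(10 12 15))^(-1) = (2 7 9 14)(10 15 12)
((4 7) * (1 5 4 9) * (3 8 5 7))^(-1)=(1 9 7)(3 4 5 8)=((1 7 9)(3 8 5 4))^(-1)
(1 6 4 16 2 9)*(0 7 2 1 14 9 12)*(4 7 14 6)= [14, 4, 12, 3, 16, 5, 7, 2, 8, 6, 10, 11, 0, 13, 9, 15, 1]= (0 14 9 6 7 2 12)(1 4 16)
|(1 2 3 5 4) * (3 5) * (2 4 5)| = |(5)(1 4)| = 2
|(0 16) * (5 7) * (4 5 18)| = 4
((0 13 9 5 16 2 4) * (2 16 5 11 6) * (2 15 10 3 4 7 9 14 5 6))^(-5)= (16)(0 6 4 5 3 14 10 13 15)(2 11 9 7)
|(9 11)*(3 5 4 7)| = 4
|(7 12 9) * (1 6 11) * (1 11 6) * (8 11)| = 6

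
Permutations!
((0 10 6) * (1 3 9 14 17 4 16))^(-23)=(0 10 6)(1 4 14 3 16 17 9)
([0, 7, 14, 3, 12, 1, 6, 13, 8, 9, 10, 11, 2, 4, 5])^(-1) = [0, 5, 12, 3, 13, 14, 6, 1, 8, 9, 10, 11, 4, 7, 2]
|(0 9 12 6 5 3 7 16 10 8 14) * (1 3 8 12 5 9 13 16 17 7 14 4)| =|(0 13 16 10 12 6 9 5 8 4 1 3 14)(7 17)| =26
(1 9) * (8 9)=(1 8 9)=[0, 8, 2, 3, 4, 5, 6, 7, 9, 1]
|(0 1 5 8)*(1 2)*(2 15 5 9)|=|(0 15 5 8)(1 9 2)|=12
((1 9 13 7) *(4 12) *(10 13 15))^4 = (1 13 15)(7 10 9) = ((1 9 15 10 13 7)(4 12))^4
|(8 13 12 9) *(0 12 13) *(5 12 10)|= 6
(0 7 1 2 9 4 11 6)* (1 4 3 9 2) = (0 7 4 11 6)(3 9) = [7, 1, 2, 9, 11, 5, 0, 4, 8, 3, 10, 6]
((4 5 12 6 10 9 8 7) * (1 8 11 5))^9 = (1 8 7 4)(5 10)(6 11)(9 12)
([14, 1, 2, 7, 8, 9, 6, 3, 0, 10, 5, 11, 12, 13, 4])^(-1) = [8, 1, 2, 7, 14, 10, 6, 3, 4, 5, 9, 11, 12, 13, 0]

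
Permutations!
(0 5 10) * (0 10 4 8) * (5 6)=(10)(0 6 5 4 8)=[6, 1, 2, 3, 8, 4, 5, 7, 0, 9, 10]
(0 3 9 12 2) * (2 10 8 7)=(0 3 9 12 10 8 7 2)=[3, 1, 0, 9, 4, 5, 6, 2, 7, 12, 8, 11, 10]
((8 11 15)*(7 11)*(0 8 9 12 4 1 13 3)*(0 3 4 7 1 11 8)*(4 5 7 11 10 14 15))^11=(1 13 5 7 8)(4 9 10 12 14 11 15)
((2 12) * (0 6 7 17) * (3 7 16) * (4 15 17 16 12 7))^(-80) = (17)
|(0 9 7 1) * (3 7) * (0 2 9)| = |(1 2 9 3 7)| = 5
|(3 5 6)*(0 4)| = 6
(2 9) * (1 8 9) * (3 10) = (1 8 9 2)(3 10) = [0, 8, 1, 10, 4, 5, 6, 7, 9, 2, 3]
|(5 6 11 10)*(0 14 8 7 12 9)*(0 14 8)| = 12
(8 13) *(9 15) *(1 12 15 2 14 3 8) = (1 12 15 9 2 14 3 8 13) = [0, 12, 14, 8, 4, 5, 6, 7, 13, 2, 10, 11, 15, 1, 3, 9]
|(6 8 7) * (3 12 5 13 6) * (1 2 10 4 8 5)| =24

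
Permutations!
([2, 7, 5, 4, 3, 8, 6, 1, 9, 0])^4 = (0 9 8 5 2)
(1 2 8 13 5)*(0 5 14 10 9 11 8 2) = [5, 0, 2, 3, 4, 1, 6, 7, 13, 11, 9, 8, 12, 14, 10] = (0 5 1)(8 13 14 10 9 11)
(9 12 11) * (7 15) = (7 15)(9 12 11) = [0, 1, 2, 3, 4, 5, 6, 15, 8, 12, 10, 9, 11, 13, 14, 7]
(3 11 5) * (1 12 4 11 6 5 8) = (1 12 4 11 8)(3 6 5) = [0, 12, 2, 6, 11, 3, 5, 7, 1, 9, 10, 8, 4]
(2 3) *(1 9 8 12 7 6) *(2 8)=[0, 9, 3, 8, 4, 5, 1, 6, 12, 2, 10, 11, 7]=(1 9 2 3 8 12 7 6)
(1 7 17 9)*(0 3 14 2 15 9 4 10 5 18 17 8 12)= [3, 7, 15, 14, 10, 18, 6, 8, 12, 1, 5, 11, 0, 13, 2, 9, 16, 4, 17]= (0 3 14 2 15 9 1 7 8 12)(4 10 5 18 17)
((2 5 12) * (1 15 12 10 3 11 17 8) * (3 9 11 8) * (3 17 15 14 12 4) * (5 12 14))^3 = ((17)(1 5 10 9 11 15 4 3 8)(2 12))^3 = (17)(1 9 4)(2 12)(3 5 11)(8 10 15)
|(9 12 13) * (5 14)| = 6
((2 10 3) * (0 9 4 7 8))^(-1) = (0 8 7 4 9)(2 3 10)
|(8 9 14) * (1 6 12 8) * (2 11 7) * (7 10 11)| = |(1 6 12 8 9 14)(2 7)(10 11)| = 6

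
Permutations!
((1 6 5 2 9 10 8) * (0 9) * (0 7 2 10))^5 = (10)(0 9)(2 7)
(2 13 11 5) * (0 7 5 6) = (0 7 5 2 13 11 6) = [7, 1, 13, 3, 4, 2, 0, 5, 8, 9, 10, 6, 12, 11]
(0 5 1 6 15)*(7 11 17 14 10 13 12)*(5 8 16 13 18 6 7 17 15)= [8, 7, 2, 3, 4, 1, 5, 11, 16, 9, 18, 15, 17, 12, 10, 0, 13, 14, 6]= (0 8 16 13 12 17 14 10 18 6 5 1 7 11 15)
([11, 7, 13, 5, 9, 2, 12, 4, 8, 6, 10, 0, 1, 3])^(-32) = [0, 6, 2, 3, 1, 5, 4, 12, 8, 7, 10, 11, 9, 13]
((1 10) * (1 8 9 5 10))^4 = (10)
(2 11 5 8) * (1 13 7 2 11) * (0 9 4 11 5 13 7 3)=(0 9 4 11 13 3)(1 7 2)(5 8)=[9, 7, 1, 0, 11, 8, 6, 2, 5, 4, 10, 13, 12, 3]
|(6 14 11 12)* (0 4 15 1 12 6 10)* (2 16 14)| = |(0 4 15 1 12 10)(2 16 14 11 6)| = 30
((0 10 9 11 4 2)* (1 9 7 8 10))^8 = (0 9 4)(1 11 2)(7 10 8)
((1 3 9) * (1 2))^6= ((1 3 9 2))^6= (1 9)(2 3)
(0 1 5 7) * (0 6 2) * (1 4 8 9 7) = (0 4 8 9 7 6 2)(1 5) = [4, 5, 0, 3, 8, 1, 2, 6, 9, 7]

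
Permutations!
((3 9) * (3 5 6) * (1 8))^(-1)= (1 8)(3 6 5 9)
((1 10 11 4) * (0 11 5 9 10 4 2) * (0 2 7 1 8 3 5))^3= (0 1 3 10 7 8 9 11 4 5)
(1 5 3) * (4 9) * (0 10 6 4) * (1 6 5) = (0 10 5 3 6 4 9) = [10, 1, 2, 6, 9, 3, 4, 7, 8, 0, 5]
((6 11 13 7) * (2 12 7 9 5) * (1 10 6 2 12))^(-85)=(1 9)(2 13)(5 10)(6 12)(7 11)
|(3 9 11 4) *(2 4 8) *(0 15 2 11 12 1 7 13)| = |(0 15 2 4 3 9 12 1 7 13)(8 11)| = 10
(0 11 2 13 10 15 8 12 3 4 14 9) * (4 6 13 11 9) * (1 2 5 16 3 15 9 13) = (0 13 10 9)(1 2 11 5 16 3 6)(4 14)(8 12 15) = [13, 2, 11, 6, 14, 16, 1, 7, 12, 0, 9, 5, 15, 10, 4, 8, 3]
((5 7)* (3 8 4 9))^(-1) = (3 9 4 8)(5 7)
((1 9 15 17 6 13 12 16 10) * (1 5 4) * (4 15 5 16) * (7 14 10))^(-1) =((1 9 5 15 17 6 13 12 4)(7 14 10 16))^(-1) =(1 4 12 13 6 17 15 5 9)(7 16 10 14)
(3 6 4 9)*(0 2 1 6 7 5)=(0 2 1 6 4 9 3 7 5)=[2, 6, 1, 7, 9, 0, 4, 5, 8, 3]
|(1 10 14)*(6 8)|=6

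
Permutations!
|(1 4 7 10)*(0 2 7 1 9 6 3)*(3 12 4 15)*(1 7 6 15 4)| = 11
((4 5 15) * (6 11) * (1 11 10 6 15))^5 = ((1 11 15 4 5)(6 10))^5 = (15)(6 10)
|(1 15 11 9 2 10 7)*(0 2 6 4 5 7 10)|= |(0 2)(1 15 11 9 6 4 5 7)|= 8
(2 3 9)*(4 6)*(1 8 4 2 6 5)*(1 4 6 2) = (1 8 6)(2 3 9)(4 5) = [0, 8, 3, 9, 5, 4, 1, 7, 6, 2]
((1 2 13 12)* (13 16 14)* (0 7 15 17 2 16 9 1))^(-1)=(0 12 13 14 16 1 9 2 17 15 7)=((0 7 15 17 2 9 1 16 14 13 12))^(-1)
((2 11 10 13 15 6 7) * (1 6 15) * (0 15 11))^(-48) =((0 15 11 10 13 1 6 7 2))^(-48) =(0 6 10)(1 11 2)(7 13 15)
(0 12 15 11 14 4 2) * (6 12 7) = [7, 1, 0, 3, 2, 5, 12, 6, 8, 9, 10, 14, 15, 13, 4, 11] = (0 7 6 12 15 11 14 4 2)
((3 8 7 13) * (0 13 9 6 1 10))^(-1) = (0 10 1 6 9 7 8 3 13)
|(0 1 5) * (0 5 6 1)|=2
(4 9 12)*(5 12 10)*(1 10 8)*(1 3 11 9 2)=[0, 10, 1, 11, 2, 12, 6, 7, 3, 8, 5, 9, 4]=(1 10 5 12 4 2)(3 11 9 8)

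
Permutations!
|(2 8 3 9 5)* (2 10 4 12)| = |(2 8 3 9 5 10 4 12)| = 8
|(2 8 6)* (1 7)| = 6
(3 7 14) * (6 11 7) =[0, 1, 2, 6, 4, 5, 11, 14, 8, 9, 10, 7, 12, 13, 3] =(3 6 11 7 14)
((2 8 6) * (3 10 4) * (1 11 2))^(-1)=(1 6 8 2 11)(3 4 10)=((1 11 2 8 6)(3 10 4))^(-1)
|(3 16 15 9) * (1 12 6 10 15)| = |(1 12 6 10 15 9 3 16)| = 8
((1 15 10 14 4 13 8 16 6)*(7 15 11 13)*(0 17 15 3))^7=(0 3 7 4 14 10 15 17)(1 11 13 8 16 6)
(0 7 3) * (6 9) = (0 7 3)(6 9) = [7, 1, 2, 0, 4, 5, 9, 3, 8, 6]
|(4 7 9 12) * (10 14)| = 4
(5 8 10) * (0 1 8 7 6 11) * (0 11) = [1, 8, 2, 3, 4, 7, 0, 6, 10, 9, 5, 11] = (11)(0 1 8 10 5 7 6)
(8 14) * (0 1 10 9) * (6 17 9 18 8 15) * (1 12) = [12, 10, 2, 3, 4, 5, 17, 7, 14, 0, 18, 11, 1, 13, 15, 6, 16, 9, 8] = (0 12 1 10 18 8 14 15 6 17 9)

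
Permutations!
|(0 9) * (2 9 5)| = 4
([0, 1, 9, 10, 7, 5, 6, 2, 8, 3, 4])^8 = (2 3 4)(7 9 10)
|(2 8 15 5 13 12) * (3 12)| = 7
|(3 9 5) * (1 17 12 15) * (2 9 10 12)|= |(1 17 2 9 5 3 10 12 15)|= 9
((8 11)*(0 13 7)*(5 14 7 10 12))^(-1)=((0 13 10 12 5 14 7)(8 11))^(-1)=(0 7 14 5 12 10 13)(8 11)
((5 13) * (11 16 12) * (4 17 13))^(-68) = (17)(11 16 12) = ((4 17 13 5)(11 16 12))^(-68)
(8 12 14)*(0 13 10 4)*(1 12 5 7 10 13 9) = (0 9 1 12 14 8 5 7 10 4) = [9, 12, 2, 3, 0, 7, 6, 10, 5, 1, 4, 11, 14, 13, 8]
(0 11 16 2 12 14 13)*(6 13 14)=[11, 1, 12, 3, 4, 5, 13, 7, 8, 9, 10, 16, 6, 0, 14, 15, 2]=(0 11 16 2 12 6 13)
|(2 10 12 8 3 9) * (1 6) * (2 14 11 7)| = |(1 6)(2 10 12 8 3 9 14 11 7)| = 18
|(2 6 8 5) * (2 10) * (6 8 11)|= 4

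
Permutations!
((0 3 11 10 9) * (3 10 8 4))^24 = ((0 10 9)(3 11 8 4))^24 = (11)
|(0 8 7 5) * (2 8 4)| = 6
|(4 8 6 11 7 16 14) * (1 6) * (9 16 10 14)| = 8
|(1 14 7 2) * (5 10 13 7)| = 7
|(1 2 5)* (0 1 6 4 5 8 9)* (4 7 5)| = 15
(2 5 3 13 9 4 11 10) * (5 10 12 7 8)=(2 10)(3 13 9 4 11 12 7 8 5)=[0, 1, 10, 13, 11, 3, 6, 8, 5, 4, 2, 12, 7, 9]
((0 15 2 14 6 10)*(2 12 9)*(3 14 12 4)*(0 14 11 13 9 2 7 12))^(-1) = ((0 15 4 3 11 13 9 7 12 2)(6 10 14))^(-1) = (0 2 12 7 9 13 11 3 4 15)(6 14 10)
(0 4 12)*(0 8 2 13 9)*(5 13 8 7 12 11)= (0 4 11 5 13 9)(2 8)(7 12)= [4, 1, 8, 3, 11, 13, 6, 12, 2, 0, 10, 5, 7, 9]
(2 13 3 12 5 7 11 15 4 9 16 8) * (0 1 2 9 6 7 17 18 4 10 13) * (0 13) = [1, 2, 13, 12, 6, 17, 7, 11, 9, 16, 0, 15, 5, 3, 14, 10, 8, 18, 4] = (0 1 2 13 3 12 5 17 18 4 6 7 11 15 10)(8 9 16)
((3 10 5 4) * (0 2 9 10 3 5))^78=(0 9)(2 10)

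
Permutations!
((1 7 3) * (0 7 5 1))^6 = ((0 7 3)(1 5))^6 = (7)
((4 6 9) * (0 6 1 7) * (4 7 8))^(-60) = ((0 6 9 7)(1 8 4))^(-60) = (9)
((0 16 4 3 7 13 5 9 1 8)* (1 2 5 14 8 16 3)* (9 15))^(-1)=((0 3 7 13 14 8)(1 16 4)(2 5 15 9))^(-1)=(0 8 14 13 7 3)(1 4 16)(2 9 15 5)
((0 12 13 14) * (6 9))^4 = ((0 12 13 14)(6 9))^4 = (14)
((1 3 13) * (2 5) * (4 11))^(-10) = ((1 3 13)(2 5)(4 11))^(-10) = (1 13 3)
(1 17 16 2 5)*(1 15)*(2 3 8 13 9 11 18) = (1 17 16 3 8 13 9 11 18 2 5 15) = [0, 17, 5, 8, 4, 15, 6, 7, 13, 11, 10, 18, 12, 9, 14, 1, 3, 16, 2]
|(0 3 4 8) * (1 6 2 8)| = |(0 3 4 1 6 2 8)| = 7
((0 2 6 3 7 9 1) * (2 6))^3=(0 7)(1 3)(6 9)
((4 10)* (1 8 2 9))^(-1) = (1 9 2 8)(4 10)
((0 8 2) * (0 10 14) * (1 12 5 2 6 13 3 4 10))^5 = ((0 8 6 13 3 4 10 14)(1 12 5 2))^5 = (0 4 6 14 3 8 10 13)(1 12 5 2)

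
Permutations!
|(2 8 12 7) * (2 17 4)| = |(2 8 12 7 17 4)| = 6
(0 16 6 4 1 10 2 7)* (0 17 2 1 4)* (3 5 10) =(0 16 6)(1 3 5 10)(2 7 17) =[16, 3, 7, 5, 4, 10, 0, 17, 8, 9, 1, 11, 12, 13, 14, 15, 6, 2]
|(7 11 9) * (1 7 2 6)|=6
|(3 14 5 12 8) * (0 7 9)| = 15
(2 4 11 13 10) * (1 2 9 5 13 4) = (1 2)(4 11)(5 13 10 9) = [0, 2, 1, 3, 11, 13, 6, 7, 8, 5, 9, 4, 12, 10]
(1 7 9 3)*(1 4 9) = [0, 7, 2, 4, 9, 5, 6, 1, 8, 3] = (1 7)(3 4 9)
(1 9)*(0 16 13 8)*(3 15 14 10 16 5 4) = (0 5 4 3 15 14 10 16 13 8)(1 9) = [5, 9, 2, 15, 3, 4, 6, 7, 0, 1, 16, 11, 12, 8, 10, 14, 13]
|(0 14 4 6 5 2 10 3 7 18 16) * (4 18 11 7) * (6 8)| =|(0 14 18 16)(2 10 3 4 8 6 5)(7 11)| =28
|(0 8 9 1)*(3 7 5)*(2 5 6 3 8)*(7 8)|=|(0 2 5 7 6 3 8 9 1)|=9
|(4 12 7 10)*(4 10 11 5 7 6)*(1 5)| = 12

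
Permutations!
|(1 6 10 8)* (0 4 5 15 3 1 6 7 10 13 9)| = 12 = |(0 4 5 15 3 1 7 10 8 6 13 9)|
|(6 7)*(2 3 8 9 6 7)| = 5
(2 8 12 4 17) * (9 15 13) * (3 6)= (2 8 12 4 17)(3 6)(9 15 13)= [0, 1, 8, 6, 17, 5, 3, 7, 12, 15, 10, 11, 4, 9, 14, 13, 16, 2]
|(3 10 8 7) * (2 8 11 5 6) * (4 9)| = |(2 8 7 3 10 11 5 6)(4 9)| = 8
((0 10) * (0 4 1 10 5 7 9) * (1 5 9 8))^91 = ((0 9)(1 10 4 5 7 8))^91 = (0 9)(1 10 4 5 7 8)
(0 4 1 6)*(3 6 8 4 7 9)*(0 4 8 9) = (0 7)(1 9 3 6 4) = [7, 9, 2, 6, 1, 5, 4, 0, 8, 3]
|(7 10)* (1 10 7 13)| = |(1 10 13)| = 3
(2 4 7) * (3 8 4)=(2 3 8 4 7)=[0, 1, 3, 8, 7, 5, 6, 2, 4]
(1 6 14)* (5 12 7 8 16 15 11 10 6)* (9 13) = (1 5 12 7 8 16 15 11 10 6 14)(9 13) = [0, 5, 2, 3, 4, 12, 14, 8, 16, 13, 6, 10, 7, 9, 1, 11, 15]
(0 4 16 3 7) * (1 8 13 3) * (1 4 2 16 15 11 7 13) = (0 2 16 4 15 11 7)(1 8)(3 13) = [2, 8, 16, 13, 15, 5, 6, 0, 1, 9, 10, 7, 12, 3, 14, 11, 4]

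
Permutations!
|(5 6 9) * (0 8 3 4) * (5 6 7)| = 4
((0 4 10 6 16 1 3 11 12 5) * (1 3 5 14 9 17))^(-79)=((0 4 10 6 16 3 11 12 14 9 17 1 5))^(-79)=(0 5 1 17 9 14 12 11 3 16 6 10 4)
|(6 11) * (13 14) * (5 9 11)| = |(5 9 11 6)(13 14)| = 4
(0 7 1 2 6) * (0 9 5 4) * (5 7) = (0 5 4)(1 2 6 9 7) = [5, 2, 6, 3, 0, 4, 9, 1, 8, 7]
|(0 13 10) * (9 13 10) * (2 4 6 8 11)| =10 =|(0 10)(2 4 6 8 11)(9 13)|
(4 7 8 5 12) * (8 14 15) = (4 7 14 15 8 5 12) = [0, 1, 2, 3, 7, 12, 6, 14, 5, 9, 10, 11, 4, 13, 15, 8]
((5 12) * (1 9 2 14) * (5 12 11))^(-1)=((1 9 2 14)(5 11))^(-1)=(1 14 2 9)(5 11)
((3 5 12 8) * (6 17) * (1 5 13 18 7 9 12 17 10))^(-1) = (1 10 6 17 5)(3 8 12 9 7 18 13) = ((1 5 17 6 10)(3 13 18 7 9 12 8))^(-1)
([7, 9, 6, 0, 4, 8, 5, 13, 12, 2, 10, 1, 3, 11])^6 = (0 2)(1 12)(3 9)(5 13)(6 7)(8 11)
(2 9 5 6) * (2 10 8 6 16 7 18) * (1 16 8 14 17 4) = [0, 16, 9, 3, 1, 8, 10, 18, 6, 5, 14, 11, 12, 13, 17, 15, 7, 4, 2] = (1 16 7 18 2 9 5 8 6 10 14 17 4)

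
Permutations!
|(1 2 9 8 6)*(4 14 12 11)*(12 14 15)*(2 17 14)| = |(1 17 14 2 9 8 6)(4 15 12 11)| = 28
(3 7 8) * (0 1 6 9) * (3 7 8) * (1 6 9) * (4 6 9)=[9, 4, 2, 8, 6, 5, 1, 3, 7, 0]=(0 9)(1 4 6)(3 8 7)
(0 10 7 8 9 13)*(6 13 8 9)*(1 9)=(0 10 7 1 9 8 6 13)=[10, 9, 2, 3, 4, 5, 13, 1, 6, 8, 7, 11, 12, 0]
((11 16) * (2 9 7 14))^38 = ((2 9 7 14)(11 16))^38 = (16)(2 7)(9 14)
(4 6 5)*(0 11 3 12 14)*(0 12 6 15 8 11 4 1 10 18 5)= (0 4 15 8 11 3 6)(1 10 18 5)(12 14)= [4, 10, 2, 6, 15, 1, 0, 7, 11, 9, 18, 3, 14, 13, 12, 8, 16, 17, 5]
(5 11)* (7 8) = (5 11)(7 8) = [0, 1, 2, 3, 4, 11, 6, 8, 7, 9, 10, 5]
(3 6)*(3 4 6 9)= (3 9)(4 6)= [0, 1, 2, 9, 6, 5, 4, 7, 8, 3]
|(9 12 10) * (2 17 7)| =3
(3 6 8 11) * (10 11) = (3 6 8 10 11) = [0, 1, 2, 6, 4, 5, 8, 7, 10, 9, 11, 3]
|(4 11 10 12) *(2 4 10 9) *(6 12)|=|(2 4 11 9)(6 12 10)|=12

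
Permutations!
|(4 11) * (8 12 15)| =6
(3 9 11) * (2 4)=(2 4)(3 9 11)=[0, 1, 4, 9, 2, 5, 6, 7, 8, 11, 10, 3]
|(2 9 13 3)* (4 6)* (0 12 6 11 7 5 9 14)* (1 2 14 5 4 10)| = 33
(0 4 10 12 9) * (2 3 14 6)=(0 4 10 12 9)(2 3 14 6)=[4, 1, 3, 14, 10, 5, 2, 7, 8, 0, 12, 11, 9, 13, 6]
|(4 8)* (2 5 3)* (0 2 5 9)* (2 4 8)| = |(0 4 2 9)(3 5)| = 4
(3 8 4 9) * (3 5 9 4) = (3 8)(5 9) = [0, 1, 2, 8, 4, 9, 6, 7, 3, 5]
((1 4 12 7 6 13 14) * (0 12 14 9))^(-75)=(14)(0 6)(7 9)(12 13)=((0 12 7 6 13 9)(1 4 14))^(-75)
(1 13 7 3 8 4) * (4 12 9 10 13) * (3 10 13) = [0, 4, 2, 8, 1, 5, 6, 10, 12, 13, 3, 11, 9, 7] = (1 4)(3 8 12 9 13 7 10)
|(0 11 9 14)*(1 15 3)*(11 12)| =|(0 12 11 9 14)(1 15 3)| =15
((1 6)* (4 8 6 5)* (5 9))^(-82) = ((1 9 5 4 8 6))^(-82) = (1 5 8)(4 6 9)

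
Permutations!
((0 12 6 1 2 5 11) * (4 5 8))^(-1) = ((0 12 6 1 2 8 4 5 11))^(-1) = (0 11 5 4 8 2 1 6 12)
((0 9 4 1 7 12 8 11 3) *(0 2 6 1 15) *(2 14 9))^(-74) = ((0 2 6 1 7 12 8 11 3 14 9 4 15))^(-74) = (0 7 3 15 1 11 4 6 8 9 2 12 14)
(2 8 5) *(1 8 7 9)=[0, 8, 7, 3, 4, 2, 6, 9, 5, 1]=(1 8 5 2 7 9)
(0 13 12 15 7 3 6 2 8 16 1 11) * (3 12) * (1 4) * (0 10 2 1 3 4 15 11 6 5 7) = (0 13 4 3 5 7 12 11 10 2 8 16 15)(1 6) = [13, 6, 8, 5, 3, 7, 1, 12, 16, 9, 2, 10, 11, 4, 14, 0, 15]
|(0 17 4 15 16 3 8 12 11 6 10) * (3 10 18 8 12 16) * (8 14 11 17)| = |(0 8 16 10)(3 12 17 4 15)(6 18 14 11)| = 20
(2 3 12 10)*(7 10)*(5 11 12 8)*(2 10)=(2 3 8 5 11 12 7)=[0, 1, 3, 8, 4, 11, 6, 2, 5, 9, 10, 12, 7]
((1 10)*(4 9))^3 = (1 10)(4 9)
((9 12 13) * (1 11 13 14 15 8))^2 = (1 13 12 15)(8 11 9 14)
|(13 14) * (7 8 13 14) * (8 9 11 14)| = |(7 9 11 14 8 13)| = 6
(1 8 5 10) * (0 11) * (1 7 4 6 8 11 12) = (0 12 1 11)(4 6 8 5 10 7) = [12, 11, 2, 3, 6, 10, 8, 4, 5, 9, 7, 0, 1]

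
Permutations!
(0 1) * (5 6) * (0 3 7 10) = (0 1 3 7 10)(5 6) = [1, 3, 2, 7, 4, 6, 5, 10, 8, 9, 0]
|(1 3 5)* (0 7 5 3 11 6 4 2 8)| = |(0 7 5 1 11 6 4 2 8)| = 9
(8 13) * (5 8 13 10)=(13)(5 8 10)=[0, 1, 2, 3, 4, 8, 6, 7, 10, 9, 5, 11, 12, 13]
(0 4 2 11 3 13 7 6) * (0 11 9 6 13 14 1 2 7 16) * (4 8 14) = (0 8 14 1 2 9 6 11 3 4 7 13 16) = [8, 2, 9, 4, 7, 5, 11, 13, 14, 6, 10, 3, 12, 16, 1, 15, 0]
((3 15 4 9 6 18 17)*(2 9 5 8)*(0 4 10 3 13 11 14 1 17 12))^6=(0 6 8)(1 17 13 11 14)(2 4 18)(5 12 9)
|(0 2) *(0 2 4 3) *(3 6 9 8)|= 6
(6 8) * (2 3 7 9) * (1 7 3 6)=(1 7 9 2 6 8)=[0, 7, 6, 3, 4, 5, 8, 9, 1, 2]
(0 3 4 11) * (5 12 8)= (0 3 4 11)(5 12 8)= [3, 1, 2, 4, 11, 12, 6, 7, 5, 9, 10, 0, 8]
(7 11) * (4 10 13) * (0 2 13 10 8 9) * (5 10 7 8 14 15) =[2, 1, 13, 3, 14, 10, 6, 11, 9, 0, 7, 8, 12, 4, 15, 5] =(0 2 13 4 14 15 5 10 7 11 8 9)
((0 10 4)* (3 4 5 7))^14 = (0 5 3)(4 10 7)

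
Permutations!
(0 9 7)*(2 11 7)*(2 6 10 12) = (0 9 6 10 12 2 11 7) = [9, 1, 11, 3, 4, 5, 10, 0, 8, 6, 12, 7, 2]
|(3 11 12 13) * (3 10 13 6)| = |(3 11 12 6)(10 13)| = 4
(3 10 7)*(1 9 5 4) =(1 9 5 4)(3 10 7) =[0, 9, 2, 10, 1, 4, 6, 3, 8, 5, 7]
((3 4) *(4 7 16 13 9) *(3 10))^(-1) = (3 10 4 9 13 16 7)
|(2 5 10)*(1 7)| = |(1 7)(2 5 10)| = 6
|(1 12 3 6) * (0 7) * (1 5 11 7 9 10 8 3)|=18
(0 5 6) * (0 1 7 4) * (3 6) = (0 5 3 6 1 7 4) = [5, 7, 2, 6, 0, 3, 1, 4]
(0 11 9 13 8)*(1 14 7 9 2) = (0 11 2 1 14 7 9 13 8) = [11, 14, 1, 3, 4, 5, 6, 9, 0, 13, 10, 2, 12, 8, 7]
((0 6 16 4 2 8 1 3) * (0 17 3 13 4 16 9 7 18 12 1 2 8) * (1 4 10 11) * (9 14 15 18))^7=(0 8 12 15 6 2 4 18 14)(1 11 10 13)(3 17)(7 9)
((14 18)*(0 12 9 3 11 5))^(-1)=((0 12 9 3 11 5)(14 18))^(-1)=(0 5 11 3 9 12)(14 18)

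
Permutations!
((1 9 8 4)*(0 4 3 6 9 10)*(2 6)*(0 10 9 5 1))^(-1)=((10)(0 4)(1 9 8 3 2 6 5))^(-1)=(10)(0 4)(1 5 6 2 3 8 9)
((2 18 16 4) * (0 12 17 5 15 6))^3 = (0 5)(2 4 16 18)(6 17)(12 15)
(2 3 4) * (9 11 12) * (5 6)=(2 3 4)(5 6)(9 11 12)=[0, 1, 3, 4, 2, 6, 5, 7, 8, 11, 10, 12, 9]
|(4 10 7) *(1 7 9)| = 5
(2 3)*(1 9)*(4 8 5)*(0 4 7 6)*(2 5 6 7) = [4, 9, 3, 5, 8, 2, 0, 7, 6, 1] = (0 4 8 6)(1 9)(2 3 5)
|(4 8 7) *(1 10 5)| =|(1 10 5)(4 8 7)| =3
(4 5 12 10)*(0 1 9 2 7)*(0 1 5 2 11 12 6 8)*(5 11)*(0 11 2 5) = (0 2 7 1 9)(4 5 6 8 11 12 10) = [2, 9, 7, 3, 5, 6, 8, 1, 11, 0, 4, 12, 10]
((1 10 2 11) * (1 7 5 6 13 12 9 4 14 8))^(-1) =(1 8 14 4 9 12 13 6 5 7 11 2 10)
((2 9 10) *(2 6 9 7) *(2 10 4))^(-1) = ((2 7 10 6 9 4))^(-1) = (2 4 9 6 10 7)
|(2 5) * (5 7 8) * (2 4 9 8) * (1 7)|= |(1 7 2)(4 9 8 5)|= 12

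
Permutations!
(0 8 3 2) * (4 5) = [8, 1, 0, 2, 5, 4, 6, 7, 3] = (0 8 3 2)(4 5)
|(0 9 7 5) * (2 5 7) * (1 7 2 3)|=7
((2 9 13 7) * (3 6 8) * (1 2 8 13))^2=((1 2 9)(3 6 13 7 8))^2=(1 9 2)(3 13 8 6 7)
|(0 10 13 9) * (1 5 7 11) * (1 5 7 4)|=20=|(0 10 13 9)(1 7 11 5 4)|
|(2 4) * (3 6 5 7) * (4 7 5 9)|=6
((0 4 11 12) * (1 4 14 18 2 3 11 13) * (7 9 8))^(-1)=((0 14 18 2 3 11 12)(1 4 13)(7 9 8))^(-1)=(0 12 11 3 2 18 14)(1 13 4)(7 8 9)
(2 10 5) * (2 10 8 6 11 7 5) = [0, 1, 8, 3, 4, 10, 11, 5, 6, 9, 2, 7] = (2 8 6 11 7 5 10)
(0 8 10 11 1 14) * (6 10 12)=(0 8 12 6 10 11 1 14)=[8, 14, 2, 3, 4, 5, 10, 7, 12, 9, 11, 1, 6, 13, 0]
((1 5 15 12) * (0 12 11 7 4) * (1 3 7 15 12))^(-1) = ((0 1 5 12 3 7 4)(11 15))^(-1) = (0 4 7 3 12 5 1)(11 15)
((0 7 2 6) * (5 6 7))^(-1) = (0 6 5)(2 7)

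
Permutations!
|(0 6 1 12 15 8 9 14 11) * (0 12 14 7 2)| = |(0 6 1 14 11 12 15 8 9 7 2)| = 11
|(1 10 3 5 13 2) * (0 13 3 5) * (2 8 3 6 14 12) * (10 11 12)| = 4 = |(0 13 8 3)(1 11 12 2)(5 6 14 10)|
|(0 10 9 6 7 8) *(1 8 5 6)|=|(0 10 9 1 8)(5 6 7)|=15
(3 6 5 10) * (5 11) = (3 6 11 5 10) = [0, 1, 2, 6, 4, 10, 11, 7, 8, 9, 3, 5]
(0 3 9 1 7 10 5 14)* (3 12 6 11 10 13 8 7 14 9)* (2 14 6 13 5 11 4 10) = (0 12 13 8 7 5 9 1 6 4 10 11 2 14) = [12, 6, 14, 3, 10, 9, 4, 5, 7, 1, 11, 2, 13, 8, 0]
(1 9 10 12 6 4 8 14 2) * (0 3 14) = (0 3 14 2 1 9 10 12 6 4 8) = [3, 9, 1, 14, 8, 5, 4, 7, 0, 10, 12, 11, 6, 13, 2]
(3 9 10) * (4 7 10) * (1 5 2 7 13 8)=(1 5 2 7 10 3 9 4 13 8)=[0, 5, 7, 9, 13, 2, 6, 10, 1, 4, 3, 11, 12, 8]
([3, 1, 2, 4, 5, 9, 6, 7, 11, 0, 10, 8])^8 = [5, 1, 2, 9, 0, 3, 6, 7, 8, 4, 10, 11]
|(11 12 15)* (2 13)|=6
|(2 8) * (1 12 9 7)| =4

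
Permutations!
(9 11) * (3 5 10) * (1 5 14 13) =(1 5 10 3 14 13)(9 11) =[0, 5, 2, 14, 4, 10, 6, 7, 8, 11, 3, 9, 12, 1, 13]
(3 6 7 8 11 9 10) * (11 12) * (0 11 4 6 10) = [11, 1, 2, 10, 6, 5, 7, 8, 12, 0, 3, 9, 4] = (0 11 9)(3 10)(4 6 7 8 12)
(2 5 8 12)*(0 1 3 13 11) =[1, 3, 5, 13, 4, 8, 6, 7, 12, 9, 10, 0, 2, 11] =(0 1 3 13 11)(2 5 8 12)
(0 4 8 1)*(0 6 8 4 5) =(0 5)(1 6 8) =[5, 6, 2, 3, 4, 0, 8, 7, 1]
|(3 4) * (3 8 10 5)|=|(3 4 8 10 5)|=5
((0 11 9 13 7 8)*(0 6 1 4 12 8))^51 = (0 11 9 13 7)(1 4 12 8 6)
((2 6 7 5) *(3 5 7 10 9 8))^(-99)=(2 5 3 8 9 10 6)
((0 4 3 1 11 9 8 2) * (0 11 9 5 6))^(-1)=(0 6 5 11 2 8 9 1 3 4)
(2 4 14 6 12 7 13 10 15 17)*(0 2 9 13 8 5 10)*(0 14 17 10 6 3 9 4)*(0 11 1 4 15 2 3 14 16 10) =[3, 4, 11, 9, 17, 6, 12, 8, 5, 13, 2, 1, 7, 16, 14, 0, 10, 15] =(0 3 9 13 16 10 2 11 1 4 17 15)(5 6 12 7 8)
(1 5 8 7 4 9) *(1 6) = (1 5 8 7 4 9 6) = [0, 5, 2, 3, 9, 8, 1, 4, 7, 6]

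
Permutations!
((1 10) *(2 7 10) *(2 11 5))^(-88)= ((1 11 5 2 7 10))^(-88)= (1 5 7)(2 10 11)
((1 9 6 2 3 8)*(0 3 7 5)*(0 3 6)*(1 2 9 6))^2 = (0 6)(1 9)(2 5 8 7 3)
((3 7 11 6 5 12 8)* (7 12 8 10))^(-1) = ((3 12 10 7 11 6 5 8))^(-1) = (3 8 5 6 11 7 10 12)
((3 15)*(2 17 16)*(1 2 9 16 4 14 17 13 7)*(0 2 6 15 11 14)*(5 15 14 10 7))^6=((0 2 13 5 15 3 11 10 7 1 6 14 17 4)(9 16))^6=(0 11 17 15 6 13 7)(1 2 10 4 3 14 5)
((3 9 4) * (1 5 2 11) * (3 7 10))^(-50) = (1 2)(5 11)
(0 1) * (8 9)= (0 1)(8 9)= [1, 0, 2, 3, 4, 5, 6, 7, 9, 8]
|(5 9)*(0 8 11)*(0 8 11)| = |(0 11 8)(5 9)| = 6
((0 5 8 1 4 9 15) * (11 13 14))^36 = (0 5 8 1 4 9 15)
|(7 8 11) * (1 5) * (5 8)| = 5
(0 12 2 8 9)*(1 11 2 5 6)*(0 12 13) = [13, 11, 8, 3, 4, 6, 1, 7, 9, 12, 10, 2, 5, 0] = (0 13)(1 11 2 8 9 12 5 6)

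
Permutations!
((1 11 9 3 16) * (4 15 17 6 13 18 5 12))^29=((1 11 9 3 16)(4 15 17 6 13 18 5 12))^29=(1 16 3 9 11)(4 18 17 12 13 15 5 6)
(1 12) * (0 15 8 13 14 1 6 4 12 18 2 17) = [15, 18, 17, 3, 12, 5, 4, 7, 13, 9, 10, 11, 6, 14, 1, 8, 16, 0, 2] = (0 15 8 13 14 1 18 2 17)(4 12 6)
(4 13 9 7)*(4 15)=(4 13 9 7 15)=[0, 1, 2, 3, 13, 5, 6, 15, 8, 7, 10, 11, 12, 9, 14, 4]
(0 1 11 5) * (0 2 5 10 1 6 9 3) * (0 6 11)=(0 11 10 1)(2 5)(3 6 9)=[11, 0, 5, 6, 4, 2, 9, 7, 8, 3, 1, 10]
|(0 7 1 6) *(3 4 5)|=|(0 7 1 6)(3 4 5)|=12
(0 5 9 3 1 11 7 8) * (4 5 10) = [10, 11, 2, 1, 5, 9, 6, 8, 0, 3, 4, 7] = (0 10 4 5 9 3 1 11 7 8)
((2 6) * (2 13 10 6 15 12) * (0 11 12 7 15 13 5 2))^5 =((0 11 12)(2 13 10 6 5)(7 15))^5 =(0 12 11)(7 15)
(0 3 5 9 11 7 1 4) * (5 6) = (0 3 6 5 9 11 7 1 4) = [3, 4, 2, 6, 0, 9, 5, 1, 8, 11, 10, 7]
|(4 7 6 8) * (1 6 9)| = |(1 6 8 4 7 9)| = 6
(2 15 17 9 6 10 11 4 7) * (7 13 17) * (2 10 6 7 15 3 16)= (2 3 16)(4 13 17 9 7 10 11)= [0, 1, 3, 16, 13, 5, 6, 10, 8, 7, 11, 4, 12, 17, 14, 15, 2, 9]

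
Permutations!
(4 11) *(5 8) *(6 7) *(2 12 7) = (2 12 7 6)(4 11)(5 8) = [0, 1, 12, 3, 11, 8, 2, 6, 5, 9, 10, 4, 7]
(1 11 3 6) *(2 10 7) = (1 11 3 6)(2 10 7) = [0, 11, 10, 6, 4, 5, 1, 2, 8, 9, 7, 3]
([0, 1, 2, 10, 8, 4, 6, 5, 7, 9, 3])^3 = (3 10)(4 5 7 8)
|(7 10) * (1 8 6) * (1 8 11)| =2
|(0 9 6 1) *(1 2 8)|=|(0 9 6 2 8 1)|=6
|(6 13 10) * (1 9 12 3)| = 12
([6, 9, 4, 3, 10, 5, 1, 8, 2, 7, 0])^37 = (0 6 1 9 7 8 2 4 10)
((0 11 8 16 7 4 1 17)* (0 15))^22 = (0 7 15 16 17 8 1 11 4)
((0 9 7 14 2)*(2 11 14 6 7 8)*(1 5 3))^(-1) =(0 2 8 9)(1 3 5)(6 7)(11 14)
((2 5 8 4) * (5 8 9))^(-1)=((2 8 4)(5 9))^(-1)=(2 4 8)(5 9)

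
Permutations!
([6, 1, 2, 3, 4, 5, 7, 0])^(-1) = (0 7 6)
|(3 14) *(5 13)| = |(3 14)(5 13)| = 2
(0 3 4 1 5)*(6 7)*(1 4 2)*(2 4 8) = (0 3 4 8 2 1 5)(6 7) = [3, 5, 1, 4, 8, 0, 7, 6, 2]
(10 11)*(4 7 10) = (4 7 10 11) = [0, 1, 2, 3, 7, 5, 6, 10, 8, 9, 11, 4]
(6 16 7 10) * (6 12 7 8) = (6 16 8)(7 10 12) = [0, 1, 2, 3, 4, 5, 16, 10, 6, 9, 12, 11, 7, 13, 14, 15, 8]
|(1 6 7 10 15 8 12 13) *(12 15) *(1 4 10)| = 12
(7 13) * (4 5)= (4 5)(7 13)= [0, 1, 2, 3, 5, 4, 6, 13, 8, 9, 10, 11, 12, 7]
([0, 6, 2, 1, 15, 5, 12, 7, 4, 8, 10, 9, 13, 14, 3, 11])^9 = (1 13)(3 12)(4 8 9 11 15)(6 14)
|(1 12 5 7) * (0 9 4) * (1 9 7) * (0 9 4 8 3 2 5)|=10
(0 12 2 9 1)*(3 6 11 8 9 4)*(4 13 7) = (0 12 2 13 7 4 3 6 11 8 9 1) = [12, 0, 13, 6, 3, 5, 11, 4, 9, 1, 10, 8, 2, 7]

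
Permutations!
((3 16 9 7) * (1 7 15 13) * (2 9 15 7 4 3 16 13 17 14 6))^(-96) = (17)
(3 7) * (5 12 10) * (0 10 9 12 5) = [10, 1, 2, 7, 4, 5, 6, 3, 8, 12, 0, 11, 9] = (0 10)(3 7)(9 12)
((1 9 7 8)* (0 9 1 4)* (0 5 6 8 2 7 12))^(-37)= (0 12 9)(2 7)(4 8 6 5)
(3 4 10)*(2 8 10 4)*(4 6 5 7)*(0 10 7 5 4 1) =(0 10 3 2 8 7 1)(4 6) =[10, 0, 8, 2, 6, 5, 4, 1, 7, 9, 3]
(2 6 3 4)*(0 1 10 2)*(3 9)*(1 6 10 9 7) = (0 6 7 1 9 3 4)(2 10) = [6, 9, 10, 4, 0, 5, 7, 1, 8, 3, 2]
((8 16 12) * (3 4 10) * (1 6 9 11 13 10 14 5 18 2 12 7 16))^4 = (1 13 14 12 9 3 18)(2 6 10 5 8 11 4)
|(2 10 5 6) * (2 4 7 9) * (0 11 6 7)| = 20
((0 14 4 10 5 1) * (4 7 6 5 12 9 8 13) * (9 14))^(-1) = (0 1 5 6 7 14 12 10 4 13 8 9)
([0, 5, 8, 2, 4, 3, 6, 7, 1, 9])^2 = (9)(1 3 8 5 2)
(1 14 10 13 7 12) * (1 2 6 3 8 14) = (2 6 3 8 14 10 13 7 12) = [0, 1, 6, 8, 4, 5, 3, 12, 14, 9, 13, 11, 2, 7, 10]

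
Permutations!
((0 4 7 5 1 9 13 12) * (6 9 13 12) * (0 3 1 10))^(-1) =((0 4 7 5 10)(1 13 6 9 12 3))^(-1) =(0 10 5 7 4)(1 3 12 9 6 13)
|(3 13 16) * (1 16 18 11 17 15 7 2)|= |(1 16 3 13 18 11 17 15 7 2)|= 10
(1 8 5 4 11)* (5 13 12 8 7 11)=[0, 7, 2, 3, 5, 4, 6, 11, 13, 9, 10, 1, 8, 12]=(1 7 11)(4 5)(8 13 12)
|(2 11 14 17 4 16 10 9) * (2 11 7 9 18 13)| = |(2 7 9 11 14 17 4 16 10 18 13)| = 11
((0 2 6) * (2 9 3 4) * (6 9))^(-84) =(9)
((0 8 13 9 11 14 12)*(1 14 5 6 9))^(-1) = ((0 8 13 1 14 12)(5 6 9 11))^(-1) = (0 12 14 1 13 8)(5 11 9 6)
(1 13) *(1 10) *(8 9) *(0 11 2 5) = (0 11 2 5)(1 13 10)(8 9) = [11, 13, 5, 3, 4, 0, 6, 7, 9, 8, 1, 2, 12, 10]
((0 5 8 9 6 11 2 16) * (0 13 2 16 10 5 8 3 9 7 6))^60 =(16)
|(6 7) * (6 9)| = 3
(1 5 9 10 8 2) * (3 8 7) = (1 5 9 10 7 3 8 2) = [0, 5, 1, 8, 4, 9, 6, 3, 2, 10, 7]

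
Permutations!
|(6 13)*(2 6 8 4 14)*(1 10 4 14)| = 15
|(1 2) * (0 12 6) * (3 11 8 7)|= |(0 12 6)(1 2)(3 11 8 7)|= 12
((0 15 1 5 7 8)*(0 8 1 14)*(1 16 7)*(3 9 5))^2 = (16)(0 14 15)(1 9)(3 5) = ((0 15 14)(1 3 9 5)(7 16))^2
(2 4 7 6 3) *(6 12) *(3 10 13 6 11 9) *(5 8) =[0, 1, 4, 2, 7, 8, 10, 12, 5, 3, 13, 9, 11, 6] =(2 4 7 12 11 9 3)(5 8)(6 10 13)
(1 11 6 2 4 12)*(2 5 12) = [0, 11, 4, 3, 2, 12, 5, 7, 8, 9, 10, 6, 1] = (1 11 6 5 12)(2 4)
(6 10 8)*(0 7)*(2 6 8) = (0 7)(2 6 10) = [7, 1, 6, 3, 4, 5, 10, 0, 8, 9, 2]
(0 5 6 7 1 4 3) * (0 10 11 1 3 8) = (0 5 6 7 3 10 11 1 4 8) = [5, 4, 2, 10, 8, 6, 7, 3, 0, 9, 11, 1]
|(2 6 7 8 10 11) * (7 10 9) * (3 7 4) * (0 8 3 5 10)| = |(0 8 9 4 5 10 11 2 6)(3 7)| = 18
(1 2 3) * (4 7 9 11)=(1 2 3)(4 7 9 11)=[0, 2, 3, 1, 7, 5, 6, 9, 8, 11, 10, 4]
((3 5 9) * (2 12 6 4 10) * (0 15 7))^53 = (0 7 15)(2 4 12 10 6)(3 9 5) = ((0 15 7)(2 12 6 4 10)(3 5 9))^53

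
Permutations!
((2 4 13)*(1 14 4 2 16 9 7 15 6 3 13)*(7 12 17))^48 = (3 9 7)(6 16 17)(12 15 13)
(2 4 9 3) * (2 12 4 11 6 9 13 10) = (2 11 6 9 3 12 4 13 10) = [0, 1, 11, 12, 13, 5, 9, 7, 8, 3, 2, 6, 4, 10]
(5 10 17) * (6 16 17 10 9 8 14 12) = (5 9 8 14 12 6 16 17) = [0, 1, 2, 3, 4, 9, 16, 7, 14, 8, 10, 11, 6, 13, 12, 15, 17, 5]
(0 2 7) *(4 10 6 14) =(0 2 7)(4 10 6 14) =[2, 1, 7, 3, 10, 5, 14, 0, 8, 9, 6, 11, 12, 13, 4]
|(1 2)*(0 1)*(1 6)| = |(0 6 1 2)| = 4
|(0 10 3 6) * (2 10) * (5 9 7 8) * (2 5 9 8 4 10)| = 9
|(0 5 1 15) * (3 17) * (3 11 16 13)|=20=|(0 5 1 15)(3 17 11 16 13)|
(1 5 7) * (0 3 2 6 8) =(0 3 2 6 8)(1 5 7) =[3, 5, 6, 2, 4, 7, 8, 1, 0]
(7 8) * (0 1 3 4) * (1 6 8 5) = (0 6 8 7 5 1 3 4) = [6, 3, 2, 4, 0, 1, 8, 5, 7]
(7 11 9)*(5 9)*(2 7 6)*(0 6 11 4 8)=(0 6 2 7 4 8)(5 9 11)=[6, 1, 7, 3, 8, 9, 2, 4, 0, 11, 10, 5]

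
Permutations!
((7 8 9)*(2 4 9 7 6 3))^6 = (2 4 9 6 3)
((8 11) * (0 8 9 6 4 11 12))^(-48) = ((0 8 12)(4 11 9 6))^(-48) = (12)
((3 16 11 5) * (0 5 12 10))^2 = ((0 5 3 16 11 12 10))^2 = (0 3 11 10 5 16 12)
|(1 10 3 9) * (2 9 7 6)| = |(1 10 3 7 6 2 9)| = 7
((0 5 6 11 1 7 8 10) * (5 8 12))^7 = (0 8 10)(1 7 12 5 6 11)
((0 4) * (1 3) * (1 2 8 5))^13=((0 4)(1 3 2 8 5))^13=(0 4)(1 8 3 5 2)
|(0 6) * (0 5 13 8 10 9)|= |(0 6 5 13 8 10 9)|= 7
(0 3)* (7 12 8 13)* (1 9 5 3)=(0 1 9 5 3)(7 12 8 13)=[1, 9, 2, 0, 4, 3, 6, 12, 13, 5, 10, 11, 8, 7]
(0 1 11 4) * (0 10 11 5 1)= (1 5)(4 10 11)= [0, 5, 2, 3, 10, 1, 6, 7, 8, 9, 11, 4]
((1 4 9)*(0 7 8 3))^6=((0 7 8 3)(1 4 9))^6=(9)(0 8)(3 7)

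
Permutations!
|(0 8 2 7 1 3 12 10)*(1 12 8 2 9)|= 20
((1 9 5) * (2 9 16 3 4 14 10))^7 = ((1 16 3 4 14 10 2 9 5))^7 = (1 9 10 4 16 5 2 14 3)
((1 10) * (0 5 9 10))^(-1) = (0 1 10 9 5)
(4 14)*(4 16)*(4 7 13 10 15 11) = (4 14 16 7 13 10 15 11) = [0, 1, 2, 3, 14, 5, 6, 13, 8, 9, 15, 4, 12, 10, 16, 11, 7]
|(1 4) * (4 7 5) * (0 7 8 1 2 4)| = 6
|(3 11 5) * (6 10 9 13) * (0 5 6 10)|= |(0 5 3 11 6)(9 13 10)|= 15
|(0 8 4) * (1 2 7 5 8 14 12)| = |(0 14 12 1 2 7 5 8 4)| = 9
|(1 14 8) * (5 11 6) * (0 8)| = |(0 8 1 14)(5 11 6)| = 12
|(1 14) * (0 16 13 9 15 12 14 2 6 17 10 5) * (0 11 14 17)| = 14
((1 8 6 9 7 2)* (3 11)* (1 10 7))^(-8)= (11)(2 10 7)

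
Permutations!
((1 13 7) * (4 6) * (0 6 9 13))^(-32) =((0 6 4 9 13 7 1))^(-32) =(0 9 1 4 7 6 13)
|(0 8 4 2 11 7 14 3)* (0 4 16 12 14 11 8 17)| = |(0 17)(2 8 16 12 14 3 4)(7 11)| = 14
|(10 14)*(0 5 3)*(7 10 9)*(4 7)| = |(0 5 3)(4 7 10 14 9)| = 15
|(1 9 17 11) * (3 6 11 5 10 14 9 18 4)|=30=|(1 18 4 3 6 11)(5 10 14 9 17)|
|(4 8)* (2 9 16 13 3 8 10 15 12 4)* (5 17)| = |(2 9 16 13 3 8)(4 10 15 12)(5 17)| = 12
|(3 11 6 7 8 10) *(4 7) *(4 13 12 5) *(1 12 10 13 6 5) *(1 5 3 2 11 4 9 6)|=|(1 12 5 9 6)(2 11 3 4 7 8 13 10)|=40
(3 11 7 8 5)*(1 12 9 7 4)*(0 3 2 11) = [3, 12, 11, 0, 1, 2, 6, 8, 5, 7, 10, 4, 9] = (0 3)(1 12 9 7 8 5 2 11 4)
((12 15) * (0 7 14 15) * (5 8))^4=(0 12 15 14 7)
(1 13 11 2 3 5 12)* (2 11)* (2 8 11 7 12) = (1 13 8 11 7 12)(2 3 5) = [0, 13, 3, 5, 4, 2, 6, 12, 11, 9, 10, 7, 1, 8]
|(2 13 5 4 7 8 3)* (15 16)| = |(2 13 5 4 7 8 3)(15 16)| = 14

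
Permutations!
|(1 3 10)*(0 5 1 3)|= |(0 5 1)(3 10)|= 6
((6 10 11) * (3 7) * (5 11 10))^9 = (11)(3 7)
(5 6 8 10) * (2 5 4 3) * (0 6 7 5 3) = (0 6 8 10 4)(2 3)(5 7) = [6, 1, 3, 2, 0, 7, 8, 5, 10, 9, 4]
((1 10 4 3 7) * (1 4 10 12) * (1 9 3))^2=((1 12 9 3 7 4))^2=(1 9 7)(3 4 12)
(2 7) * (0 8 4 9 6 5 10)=(0 8 4 9 6 5 10)(2 7)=[8, 1, 7, 3, 9, 10, 5, 2, 4, 6, 0]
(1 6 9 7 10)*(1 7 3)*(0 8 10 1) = (0 8 10 7 1 6 9 3) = [8, 6, 2, 0, 4, 5, 9, 1, 10, 3, 7]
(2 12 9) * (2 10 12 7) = (2 7)(9 10 12) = [0, 1, 7, 3, 4, 5, 6, 2, 8, 10, 12, 11, 9]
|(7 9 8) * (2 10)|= 6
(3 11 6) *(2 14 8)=(2 14 8)(3 11 6)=[0, 1, 14, 11, 4, 5, 3, 7, 2, 9, 10, 6, 12, 13, 8]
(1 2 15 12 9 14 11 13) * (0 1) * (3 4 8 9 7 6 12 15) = (15)(0 1 2 3 4 8 9 14 11 13)(6 12 7) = [1, 2, 3, 4, 8, 5, 12, 6, 9, 14, 10, 13, 7, 0, 11, 15]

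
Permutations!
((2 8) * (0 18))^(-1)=(0 18)(2 8)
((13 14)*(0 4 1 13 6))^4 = (0 14 1)(4 6 13) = ((0 4 1 13 14 6))^4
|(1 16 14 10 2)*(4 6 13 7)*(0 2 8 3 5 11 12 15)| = |(0 2 1 16 14 10 8 3 5 11 12 15)(4 6 13 7)| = 12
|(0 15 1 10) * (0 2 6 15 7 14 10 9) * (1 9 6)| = 9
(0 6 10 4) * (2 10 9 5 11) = [6, 1, 10, 3, 0, 11, 9, 7, 8, 5, 4, 2] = (0 6 9 5 11 2 10 4)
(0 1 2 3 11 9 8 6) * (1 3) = [3, 2, 1, 11, 4, 5, 0, 7, 6, 8, 10, 9] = (0 3 11 9 8 6)(1 2)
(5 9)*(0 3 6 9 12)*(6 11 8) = [3, 1, 2, 11, 4, 12, 9, 7, 6, 5, 10, 8, 0] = (0 3 11 8 6 9 5 12)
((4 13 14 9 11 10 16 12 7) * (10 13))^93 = ((4 10 16 12 7)(9 11 13 14))^93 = (4 12 10 7 16)(9 11 13 14)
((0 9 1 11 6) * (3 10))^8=(0 11 9 6 1)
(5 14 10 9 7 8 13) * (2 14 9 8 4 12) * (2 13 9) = (2 14 10 8 9 7 4 12 13 5) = [0, 1, 14, 3, 12, 2, 6, 4, 9, 7, 8, 11, 13, 5, 10]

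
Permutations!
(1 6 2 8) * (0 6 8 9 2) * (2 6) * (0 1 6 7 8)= (0 2 9 7 8 6 1)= [2, 0, 9, 3, 4, 5, 1, 8, 6, 7]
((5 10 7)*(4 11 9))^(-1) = ((4 11 9)(5 10 7))^(-1) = (4 9 11)(5 7 10)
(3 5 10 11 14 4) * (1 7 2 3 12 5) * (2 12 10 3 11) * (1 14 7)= (2 11 7 12 5 3 14 4 10)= [0, 1, 11, 14, 10, 3, 6, 12, 8, 9, 2, 7, 5, 13, 4]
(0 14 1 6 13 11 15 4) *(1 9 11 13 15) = (0 14 9 11 1 6 15 4) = [14, 6, 2, 3, 0, 5, 15, 7, 8, 11, 10, 1, 12, 13, 9, 4]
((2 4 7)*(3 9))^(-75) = (3 9)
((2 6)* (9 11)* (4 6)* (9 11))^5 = ((11)(2 4 6))^5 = (11)(2 6 4)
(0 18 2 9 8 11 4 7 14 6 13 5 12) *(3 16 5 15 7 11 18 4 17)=(0 4 11 17 3 16 5 12)(2 9 8 18)(6 13 15 7 14)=[4, 1, 9, 16, 11, 12, 13, 14, 18, 8, 10, 17, 0, 15, 6, 7, 5, 3, 2]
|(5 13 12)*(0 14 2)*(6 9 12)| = 15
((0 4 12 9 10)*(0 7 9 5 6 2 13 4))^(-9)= ((2 13 4 12 5 6)(7 9 10))^(-9)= (2 12)(4 6)(5 13)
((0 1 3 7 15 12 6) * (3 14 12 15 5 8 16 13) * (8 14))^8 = ((0 1 8 16 13 3 7 5 14 12 6))^8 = (0 14 3 8 6 5 13 1 12 7 16)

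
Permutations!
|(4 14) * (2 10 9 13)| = |(2 10 9 13)(4 14)| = 4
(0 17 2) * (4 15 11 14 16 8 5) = [17, 1, 0, 3, 15, 4, 6, 7, 5, 9, 10, 14, 12, 13, 16, 11, 8, 2] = (0 17 2)(4 15 11 14 16 8 5)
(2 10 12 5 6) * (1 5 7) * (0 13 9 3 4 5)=(0 13 9 3 4 5 6 2 10 12 7 1)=[13, 0, 10, 4, 5, 6, 2, 1, 8, 3, 12, 11, 7, 9]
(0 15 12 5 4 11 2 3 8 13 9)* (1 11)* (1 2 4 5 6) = (0 15 12 6 1 11 4 2 3 8 13 9) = [15, 11, 3, 8, 2, 5, 1, 7, 13, 0, 10, 4, 6, 9, 14, 12]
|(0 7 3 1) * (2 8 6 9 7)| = 8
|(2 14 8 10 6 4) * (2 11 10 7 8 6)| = |(2 14 6 4 11 10)(7 8)| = 6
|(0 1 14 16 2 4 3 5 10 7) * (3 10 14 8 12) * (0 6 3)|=|(0 1 8 12)(2 4 10 7 6 3 5 14 16)|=36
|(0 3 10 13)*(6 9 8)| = 12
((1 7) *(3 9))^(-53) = (1 7)(3 9)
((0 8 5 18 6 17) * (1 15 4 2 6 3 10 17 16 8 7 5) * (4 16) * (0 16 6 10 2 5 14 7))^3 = ((1 15 6 4 5 18 3 2 10 17 16 8)(7 14))^3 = (1 4 3 17)(2 16 15 5)(6 18 10 8)(7 14)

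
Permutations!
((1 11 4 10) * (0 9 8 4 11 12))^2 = (0 8 10 12 9 4 1)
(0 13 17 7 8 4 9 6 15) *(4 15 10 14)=(0 13 17 7 8 15)(4 9 6 10 14)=[13, 1, 2, 3, 9, 5, 10, 8, 15, 6, 14, 11, 12, 17, 4, 0, 16, 7]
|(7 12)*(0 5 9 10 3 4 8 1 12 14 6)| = |(0 5 9 10 3 4 8 1 12 7 14 6)| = 12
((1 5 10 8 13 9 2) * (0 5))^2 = (0 10 13 2)(1 5 8 9)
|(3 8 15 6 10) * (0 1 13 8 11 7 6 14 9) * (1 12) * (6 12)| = 13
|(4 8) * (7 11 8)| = 4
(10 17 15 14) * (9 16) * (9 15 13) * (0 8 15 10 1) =(0 8 15 14 1)(9 16 10 17 13) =[8, 0, 2, 3, 4, 5, 6, 7, 15, 16, 17, 11, 12, 9, 1, 14, 10, 13]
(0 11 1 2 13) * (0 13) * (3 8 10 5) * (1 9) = (13)(0 11 9 1 2)(3 8 10 5) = [11, 2, 0, 8, 4, 3, 6, 7, 10, 1, 5, 9, 12, 13]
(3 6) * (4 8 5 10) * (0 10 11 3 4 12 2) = (0 10 12 2)(3 6 4 8 5 11) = [10, 1, 0, 6, 8, 11, 4, 7, 5, 9, 12, 3, 2]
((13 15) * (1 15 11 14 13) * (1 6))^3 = ((1 15 6)(11 14 13))^3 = (15)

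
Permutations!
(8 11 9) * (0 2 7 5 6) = (0 2 7 5 6)(8 11 9) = [2, 1, 7, 3, 4, 6, 0, 5, 11, 8, 10, 9]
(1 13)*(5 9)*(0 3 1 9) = (0 3 1 13 9 5) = [3, 13, 2, 1, 4, 0, 6, 7, 8, 5, 10, 11, 12, 9]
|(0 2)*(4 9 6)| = |(0 2)(4 9 6)| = 6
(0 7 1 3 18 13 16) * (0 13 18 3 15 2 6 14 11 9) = (18)(0 7 1 15 2 6 14 11 9)(13 16) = [7, 15, 6, 3, 4, 5, 14, 1, 8, 0, 10, 9, 12, 16, 11, 2, 13, 17, 18]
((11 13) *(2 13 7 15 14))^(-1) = (2 14 15 7 11 13)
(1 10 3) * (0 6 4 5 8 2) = [6, 10, 0, 1, 5, 8, 4, 7, 2, 9, 3] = (0 6 4 5 8 2)(1 10 3)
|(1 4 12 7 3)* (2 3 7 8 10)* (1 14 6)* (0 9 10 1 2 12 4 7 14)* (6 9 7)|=11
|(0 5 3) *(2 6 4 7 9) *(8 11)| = |(0 5 3)(2 6 4 7 9)(8 11)| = 30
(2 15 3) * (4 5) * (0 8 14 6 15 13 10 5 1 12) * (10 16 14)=(0 8 10 5 4 1 12)(2 13 16 14 6 15 3)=[8, 12, 13, 2, 1, 4, 15, 7, 10, 9, 5, 11, 0, 16, 6, 3, 14]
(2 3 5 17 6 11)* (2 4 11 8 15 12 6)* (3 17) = (2 17)(3 5)(4 11)(6 8 15 12) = [0, 1, 17, 5, 11, 3, 8, 7, 15, 9, 10, 4, 6, 13, 14, 12, 16, 2]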